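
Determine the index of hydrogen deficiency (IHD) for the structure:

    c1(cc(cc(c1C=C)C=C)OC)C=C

Molecular formula from the SMILES: C13H14O.
DoU = (2C + 2 + N − H − X)/2 = (2·13 + 2 + 0 − 14 − 0)/2 = 14/2 = 7.
(Structurally: 1 ring(s) + 6 π bond(s) = 7.)

7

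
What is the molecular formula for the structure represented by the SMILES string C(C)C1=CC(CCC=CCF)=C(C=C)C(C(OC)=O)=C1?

Heavy atoms from the SMILES: 17 C, 1 F, 2 O.
Implicit hydrogens by atom environment:
  5 × C: 2 H each → 10
  4 × C (aromatic): no H
  3 × C: 1 H each → 3
  2 × C: 3 H each → 6
  2 × C (aromatic): 1 H each → 2
  2 × O: no H
  1 × C: no H
  1 × F: no H
  Total hydrogens = 21.
Molecular formula: C17H21FO2

C17H21FO2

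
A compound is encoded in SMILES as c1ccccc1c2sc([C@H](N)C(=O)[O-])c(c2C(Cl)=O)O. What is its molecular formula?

Heavy atoms from the SMILES: 13 C, 1 Cl, 1 N, 4 O, 1 S.
Implicit hydrogens by atom environment:
  5 × C (aromatic): 1 H each → 5
  5 × C (aromatic): no H
  2 × C: no H
  2 × O: no H
  1 × C: 1 H
  1 × Cl: no H
  1 × N: 2 H
  1 × O: 1 H
  1 × O (charge -1): no H
  1 × S (aromatic): no H
  Total hydrogens = 9.
Net charge -1.
Molecular formula: C13H9ClNO4S-

C13H9ClNO4S-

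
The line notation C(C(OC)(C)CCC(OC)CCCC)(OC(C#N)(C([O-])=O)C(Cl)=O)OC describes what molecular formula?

Heavy atoms from the SMILES: 17 C, 1 Cl, 1 N, 7 O.
Implicit hydrogens by atom environment:
  6 × O: no H
  5 × C: 3 H each → 15
  5 × C: 2 H each → 10
  5 × C: no H
  2 × C: 1 H each → 2
  1 × Cl: no H
  1 × N: no H
  1 × O (charge -1): no H
  Total hydrogens = 27.
Net charge -1.
Molecular formula: C17H27ClNO7-

C17H27ClNO7-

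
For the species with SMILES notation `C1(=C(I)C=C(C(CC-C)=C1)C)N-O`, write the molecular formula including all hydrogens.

C10H14INO

Heavy atoms from the SMILES: 10 C, 1 I, 1 N, 1 O.
Implicit hydrogens by atom environment:
  4 × C (aromatic): no H
  2 × C: 3 H each → 6
  2 × C: 2 H each → 4
  2 × C (aromatic): 1 H each → 2
  1 × I: no H
  1 × N: 1 H
  1 × O: 1 H
  Total hydrogens = 14.
Molecular formula: C10H14INO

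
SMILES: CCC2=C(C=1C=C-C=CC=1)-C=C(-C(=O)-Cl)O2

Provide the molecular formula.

C13H11ClO2

Heavy atoms from the SMILES: 13 C, 1 Cl, 2 O.
Implicit hydrogens by atom environment:
  6 × C (aromatic): 1 H each → 6
  4 × C (aromatic): no H
  1 × C: 3 H
  1 × C: 2 H
  1 × C: no H
  1 × Cl: no H
  1 × O (aromatic): no H
  1 × O: no H
  Total hydrogens = 11.
Molecular formula: C13H11ClO2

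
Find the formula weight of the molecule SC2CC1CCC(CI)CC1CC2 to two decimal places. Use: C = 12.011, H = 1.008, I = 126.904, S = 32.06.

Molecular formula: C11H19IS.
M = 11×12.011 + 19×1.008 + 1×126.904 + 1×32.06 = 310.24 g/mol.

310.24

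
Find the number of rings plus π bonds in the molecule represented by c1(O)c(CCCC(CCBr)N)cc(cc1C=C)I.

Molecular formula from the SMILES: C14H19BrINO.
DoU = (2C + 2 + N − H − X)/2 = (2·14 + 2 + 1 − 19 − 2)/2 = 10/2 = 5.
(Structurally: 1 ring(s) + 4 π bond(s) = 5.)

5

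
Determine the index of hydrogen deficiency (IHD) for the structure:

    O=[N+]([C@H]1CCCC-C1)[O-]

2

Molecular formula from the SMILES: C6H11NO2.
DoU = (2C + 2 + N − H − X)/2 = (2·6 + 2 + 1 − 11 − 0)/2 = 4/2 = 2.
(Structurally: 1 ring(s) + 1 π bond(s) = 2.)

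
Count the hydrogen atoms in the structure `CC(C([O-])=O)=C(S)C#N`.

Hydrogens are implicit in SMILES; fill each atom to its normal valence:
  4 × C: no H
  1 × C: 3 H
  1 × N: no H
  1 × O: no H
  1 × O (charge -1): no H
  1 × S: 1 H
  Total hydrogens = 4.

4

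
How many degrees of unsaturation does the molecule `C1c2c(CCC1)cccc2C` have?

5

Molecular formula from the SMILES: C11H14.
DoU = (2C + 2 + N − H − X)/2 = (2·11 + 2 + 0 − 14 − 0)/2 = 10/2 = 5.
(Structurally: 2 ring(s) + 3 π bond(s) = 5.)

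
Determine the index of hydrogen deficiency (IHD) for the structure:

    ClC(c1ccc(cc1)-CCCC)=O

Molecular formula from the SMILES: C11H13ClO.
DoU = (2C + 2 + N − H − X)/2 = (2·11 + 2 + 0 − 13 − 1)/2 = 10/2 = 5.
(Structurally: 1 ring(s) + 4 π bond(s) = 5.)

5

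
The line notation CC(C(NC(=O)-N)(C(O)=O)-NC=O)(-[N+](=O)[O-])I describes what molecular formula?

Heavy atoms from the SMILES: 6 C, 1 I, 4 N, 6 O.
Implicit hydrogens by atom environment:
  4 × C: no H
  4 × O: no H
  2 × N: 1 H each → 2
  1 × C: 3 H
  1 × C: 1 H
  1 × I: no H
  1 × N: 2 H
  1 × N (charge +1): no H
  1 × O: 1 H
  1 × O (charge -1): no H
  Total hydrogens = 9.
Molecular formula: C6H9IN4O6

C6H9IN4O6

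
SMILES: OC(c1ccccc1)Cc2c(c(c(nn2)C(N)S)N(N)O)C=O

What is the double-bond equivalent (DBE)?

Molecular formula from the SMILES: C14H17N5O3S.
DoU = (2C + 2 + N − H − X)/2 = (2·14 + 2 + 5 − 17 − 0)/2 = 18/2 = 9.
(Structurally: 2 ring(s) + 7 π bond(s) = 9.)

9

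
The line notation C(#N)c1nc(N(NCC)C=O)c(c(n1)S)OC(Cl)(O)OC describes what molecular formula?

C10H12ClN5O4S

Heavy atoms from the SMILES: 10 C, 1 Cl, 5 N, 4 O, 1 S.
Implicit hydrogens by atom environment:
  4 × C (aromatic): no H
  3 × O: no H
  2 × C: 3 H each → 6
  2 × C: no H
  2 × N (aromatic): no H
  2 × N: no H
  1 × C: 2 H
  1 × C: 1 H
  1 × Cl: no H
  1 × N: 1 H
  1 × O: 1 H
  1 × S: 1 H
  Total hydrogens = 12.
Molecular formula: C10H12ClN5O4S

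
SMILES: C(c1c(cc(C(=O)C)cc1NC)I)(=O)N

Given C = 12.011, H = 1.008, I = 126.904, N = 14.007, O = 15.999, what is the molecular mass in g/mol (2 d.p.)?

Molecular formula: C10H11IN2O2.
M = 10×12.011 + 11×1.008 + 1×126.904 + 2×14.007 + 2×15.999 = 318.11 g/mol.

318.11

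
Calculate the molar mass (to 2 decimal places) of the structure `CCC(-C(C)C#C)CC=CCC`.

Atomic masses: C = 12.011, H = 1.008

164.29

Molecular formula: C12H20.
M = 12×12.011 + 20×1.008 = 164.29 g/mol.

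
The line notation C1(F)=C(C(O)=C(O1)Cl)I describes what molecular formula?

Heavy atoms from the SMILES: 4 C, 1 Cl, 1 F, 1 I, 2 O.
Implicit hydrogens by atom environment:
  4 × C (aromatic): no H
  1 × Cl: no H
  1 × F: no H
  1 × I: no H
  1 × O: 1 H
  1 × O (aromatic): no H
  Total hydrogens = 1.
Molecular formula: C4HClFIO2

C4HClFIO2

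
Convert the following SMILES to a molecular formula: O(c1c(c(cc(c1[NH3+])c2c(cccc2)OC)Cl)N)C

Heavy atoms from the SMILES: 14 C, 1 Cl, 2 N, 2 O.
Implicit hydrogens by atom environment:
  7 × C (aromatic): no H
  5 × C (aromatic): 1 H each → 5
  2 × C: 3 H each → 6
  2 × O: no H
  1 × Cl: no H
  1 × N (charge +1): 3 H
  1 × N: 2 H
  Total hydrogens = 16.
Net charge +1.
Molecular formula: C14H16ClN2O2+

C14H16ClN2O2+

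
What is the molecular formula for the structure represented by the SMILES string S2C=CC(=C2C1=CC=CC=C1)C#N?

C11H7NS

Heavy atoms from the SMILES: 11 C, 1 N, 1 S.
Implicit hydrogens by atom environment:
  7 × C (aromatic): 1 H each → 7
  3 × C (aromatic): no H
  1 × C: no H
  1 × N: no H
  1 × S (aromatic): no H
  Total hydrogens = 7.
Molecular formula: C11H7NS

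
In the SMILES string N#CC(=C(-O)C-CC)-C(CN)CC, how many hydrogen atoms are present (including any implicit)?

18

Hydrogens are implicit in SMILES; fill each atom to its normal valence:
  4 × C: 2 H each → 8
  3 × C: no H
  2 × C: 3 H each → 6
  1 × C: 1 H
  1 × N: 2 H
  1 × N: no H
  1 × O: 1 H
  Total hydrogens = 18.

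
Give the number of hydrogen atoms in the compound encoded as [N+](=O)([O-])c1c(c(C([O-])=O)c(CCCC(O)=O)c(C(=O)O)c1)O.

10

Hydrogens are implicit in SMILES; fill each atom to its normal valence:
  5 × C (aromatic): no H
  4 × O: no H
  3 × C: 2 H each → 6
  3 × C: no H
  3 × O: 1 H each → 3
  2 × O (charge -1): no H
  1 × C (aromatic): 1 H
  1 × N (charge +1): no H
  Total hydrogens = 10.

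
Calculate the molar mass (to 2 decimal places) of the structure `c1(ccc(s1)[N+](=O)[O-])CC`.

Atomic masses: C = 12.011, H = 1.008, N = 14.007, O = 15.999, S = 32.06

Molecular formula: C6H7NO2S.
M = 6×12.011 + 7×1.008 + 1×14.007 + 2×15.999 + 1×32.06 = 157.19 g/mol.

157.19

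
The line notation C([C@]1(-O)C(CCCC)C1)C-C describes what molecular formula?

Heavy atoms from the SMILES: 10 C, 1 O.
Implicit hydrogens by atom environment:
  6 × C: 2 H each → 12
  2 × C: 3 H each → 6
  1 × C: 1 H
  1 × C: no H
  1 × O: 1 H
  Total hydrogens = 20.
Molecular formula: C10H20O

C10H20O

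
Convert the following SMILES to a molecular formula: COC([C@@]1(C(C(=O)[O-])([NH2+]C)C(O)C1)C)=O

C9H15NO5

Heavy atoms from the SMILES: 9 C, 1 N, 5 O.
Implicit hydrogens by atom environment:
  4 × C: no H
  3 × C: 3 H each → 9
  3 × O: no H
  1 × C: 2 H
  1 × C: 1 H
  1 × N (charge +1): 2 H
  1 × O: 1 H
  1 × O (charge -1): no H
  Total hydrogens = 15.
Molecular formula: C9H15NO5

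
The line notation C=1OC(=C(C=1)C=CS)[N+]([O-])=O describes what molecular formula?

C6H5NO3S

Heavy atoms from the SMILES: 6 C, 1 N, 3 O, 1 S.
Implicit hydrogens by atom environment:
  2 × C (aromatic): 1 H each → 2
  2 × C: 1 H each → 2
  2 × C (aromatic): no H
  1 × N (charge +1): no H
  1 × O (aromatic): no H
  1 × O: no H
  1 × O (charge -1): no H
  1 × S: 1 H
  Total hydrogens = 5.
Molecular formula: C6H5NO3S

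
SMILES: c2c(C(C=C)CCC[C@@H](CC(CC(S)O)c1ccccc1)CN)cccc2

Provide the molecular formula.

C24H33NOS

Heavy atoms from the SMILES: 24 C, 1 N, 1 O, 1 S.
Implicit hydrogens by atom environment:
  10 × C (aromatic): 1 H each → 10
  7 × C: 2 H each → 14
  5 × C: 1 H each → 5
  2 × C (aromatic): no H
  1 × N: 2 H
  1 × O: 1 H
  1 × S: 1 H
  Total hydrogens = 33.
Molecular formula: C24H33NOS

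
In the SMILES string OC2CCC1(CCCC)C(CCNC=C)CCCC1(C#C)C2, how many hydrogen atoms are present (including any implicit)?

33

Hydrogens are implicit in SMILES; fill each atom to its normal valence:
  12 × C: 2 H each → 24
  4 × C: 1 H each → 4
  3 × C: no H
  1 × C: 3 H
  1 × N: 1 H
  1 × O: 1 H
  Total hydrogens = 33.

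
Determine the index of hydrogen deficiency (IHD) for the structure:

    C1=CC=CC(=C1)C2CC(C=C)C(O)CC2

6

Molecular formula from the SMILES: C14H18O.
DoU = (2C + 2 + N − H − X)/2 = (2·14 + 2 + 0 − 18 − 0)/2 = 12/2 = 6.
(Structurally: 2 ring(s) + 4 π bond(s) = 6.)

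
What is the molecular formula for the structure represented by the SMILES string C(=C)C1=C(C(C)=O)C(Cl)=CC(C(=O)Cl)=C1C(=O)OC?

Heavy atoms from the SMILES: 13 C, 2 Cl, 4 O.
Implicit hydrogens by atom environment:
  5 × C (aromatic): no H
  4 × O: no H
  3 × C: no H
  2 × C: 3 H each → 6
  2 × Cl: no H
  1 × C: 2 H
  1 × C (aromatic): 1 H
  1 × C: 1 H
  Total hydrogens = 10.
Molecular formula: C13H10Cl2O4

C13H10Cl2O4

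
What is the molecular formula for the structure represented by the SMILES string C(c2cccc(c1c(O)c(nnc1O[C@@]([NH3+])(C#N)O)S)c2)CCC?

C16H19N4O3S+

Heavy atoms from the SMILES: 16 C, 4 N, 3 O, 1 S.
Implicit hydrogens by atom environment:
  6 × C (aromatic): no H
  4 × C (aromatic): 1 H each → 4
  3 × C: 2 H each → 6
  2 × C: no H
  2 × N (aromatic): no H
  2 × O: 1 H each → 2
  1 × C: 3 H
  1 × N (charge +1): 3 H
  1 × N: no H
  1 × O: no H
  1 × S: 1 H
  Total hydrogens = 19.
Net charge +1.
Molecular formula: C16H19N4O3S+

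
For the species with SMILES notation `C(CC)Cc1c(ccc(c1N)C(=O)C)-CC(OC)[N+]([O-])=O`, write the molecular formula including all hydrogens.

C15H22N2O4

Heavy atoms from the SMILES: 15 C, 2 N, 4 O.
Implicit hydrogens by atom environment:
  4 × C: 2 H each → 8
  4 × C (aromatic): no H
  3 × C: 3 H each → 9
  3 × O: no H
  2 × C (aromatic): 1 H each → 2
  1 × C: 1 H
  1 × C: no H
  1 × N: 2 H
  1 × N (charge +1): no H
  1 × O (charge -1): no H
  Total hydrogens = 22.
Molecular formula: C15H22N2O4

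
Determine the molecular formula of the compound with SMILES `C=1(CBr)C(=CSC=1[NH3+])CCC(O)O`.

Heavy atoms from the SMILES: 1 Br, 8 C, 1 N, 2 O, 1 S.
Implicit hydrogens by atom environment:
  3 × C: 2 H each → 6
  3 × C (aromatic): no H
  2 × O: 1 H each → 2
  1 × Br: no H
  1 × C (aromatic): 1 H
  1 × C: 1 H
  1 × N (charge +1): 3 H
  1 × S (aromatic): no H
  Total hydrogens = 13.
Net charge +1.
Molecular formula: C8H13BrNO2S+

C8H13BrNO2S+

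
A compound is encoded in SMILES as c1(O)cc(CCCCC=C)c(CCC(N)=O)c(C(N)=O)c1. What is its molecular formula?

Heavy atoms from the SMILES: 16 C, 2 N, 3 O.
Implicit hydrogens by atom environment:
  7 × C: 2 H each → 14
  4 × C (aromatic): no H
  2 × C (aromatic): 1 H each → 2
  2 × C: no H
  2 × N: 2 H each → 4
  2 × O: no H
  1 × C: 1 H
  1 × O: 1 H
  Total hydrogens = 22.
Molecular formula: C16H22N2O3

C16H22N2O3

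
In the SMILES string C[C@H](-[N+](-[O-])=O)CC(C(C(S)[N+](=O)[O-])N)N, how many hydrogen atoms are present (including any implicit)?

14

Hydrogens are implicit in SMILES; fill each atom to its normal valence:
  4 × C: 1 H each → 4
  2 × N: 2 H each → 4
  2 × N (charge +1): no H
  2 × O: no H
  2 × O (charge -1): no H
  1 × C: 3 H
  1 × C: 2 H
  1 × S: 1 H
  Total hydrogens = 14.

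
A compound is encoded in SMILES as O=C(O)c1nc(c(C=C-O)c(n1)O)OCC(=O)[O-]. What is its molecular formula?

C9H7N2O7-

Heavy atoms from the SMILES: 9 C, 2 N, 7 O.
Implicit hydrogens by atom environment:
  4 × C (aromatic): no H
  3 × O: 1 H each → 3
  3 × O: no H
  2 × C: 1 H each → 2
  2 × C: no H
  2 × N (aromatic): no H
  1 × C: 2 H
  1 × O (charge -1): no H
  Total hydrogens = 7.
Net charge -1.
Molecular formula: C9H7N2O7-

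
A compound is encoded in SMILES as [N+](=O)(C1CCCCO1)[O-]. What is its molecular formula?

C5H9NO3

Heavy atoms from the SMILES: 5 C, 1 N, 3 O.
Implicit hydrogens by atom environment:
  4 × C: 2 H each → 8
  2 × O: no H
  1 × C: 1 H
  1 × N (charge +1): no H
  1 × O (charge -1): no H
  Total hydrogens = 9.
Molecular formula: C5H9NO3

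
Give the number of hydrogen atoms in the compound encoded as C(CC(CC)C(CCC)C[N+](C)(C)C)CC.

Hydrogens are implicit in SMILES; fill each atom to its normal valence:
  7 × C: 2 H each → 14
  6 × C: 3 H each → 18
  2 × C: 1 H each → 2
  1 × N (charge +1): no H
  Total hydrogens = 34.

34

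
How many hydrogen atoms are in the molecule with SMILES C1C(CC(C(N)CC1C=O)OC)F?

16

Hydrogens are implicit in SMILES; fill each atom to its normal valence:
  5 × C: 1 H each → 5
  3 × C: 2 H each → 6
  2 × O: no H
  1 × C: 3 H
  1 × F: no H
  1 × N: 2 H
  Total hydrogens = 16.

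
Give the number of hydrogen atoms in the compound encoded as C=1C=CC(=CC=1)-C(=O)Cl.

5

Hydrogens are implicit in SMILES; fill each atom to its normal valence:
  5 × C (aromatic): 1 H each → 5
  1 × C (aromatic): no H
  1 × C: no H
  1 × Cl: no H
  1 × O: no H
  Total hydrogens = 5.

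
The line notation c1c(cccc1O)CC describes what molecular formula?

C8H10O

Heavy atoms from the SMILES: 8 C, 1 O.
Implicit hydrogens by atom environment:
  4 × C (aromatic): 1 H each → 4
  2 × C (aromatic): no H
  1 × C: 3 H
  1 × C: 2 H
  1 × O: 1 H
  Total hydrogens = 10.
Molecular formula: C8H10O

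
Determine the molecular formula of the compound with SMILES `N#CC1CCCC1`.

Heavy atoms from the SMILES: 6 C, 1 N.
Implicit hydrogens by atom environment:
  4 × C: 2 H each → 8
  1 × C: 1 H
  1 × C: no H
  1 × N: no H
  Total hydrogens = 9.
Molecular formula: C6H9N

C6H9N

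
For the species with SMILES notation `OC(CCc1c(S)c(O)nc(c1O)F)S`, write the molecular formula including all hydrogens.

Heavy atoms from the SMILES: 8 C, 1 F, 1 N, 3 O, 2 S.
Implicit hydrogens by atom environment:
  5 × C (aromatic): no H
  3 × O: 1 H each → 3
  2 × C: 2 H each → 4
  2 × S: 1 H each → 2
  1 × C: 1 H
  1 × F: no H
  1 × N (aromatic): no H
  Total hydrogens = 10.
Molecular formula: C8H10FNO3S2

C8H10FNO3S2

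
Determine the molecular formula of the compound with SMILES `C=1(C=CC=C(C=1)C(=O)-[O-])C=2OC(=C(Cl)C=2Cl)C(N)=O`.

Heavy atoms from the SMILES: 12 C, 2 Cl, 1 N, 4 O.
Implicit hydrogens by atom environment:
  6 × C (aromatic): no H
  4 × C (aromatic): 1 H each → 4
  2 × C: no H
  2 × Cl: no H
  2 × O: no H
  1 × N: 2 H
  1 × O (aromatic): no H
  1 × O (charge -1): no H
  Total hydrogens = 6.
Net charge -1.
Molecular formula: C12H6Cl2NO4-

C12H6Cl2NO4-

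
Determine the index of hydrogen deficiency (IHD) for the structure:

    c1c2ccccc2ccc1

7

Molecular formula from the SMILES: C10H8.
DoU = (2C + 2 + N − H − X)/2 = (2·10 + 2 + 0 − 8 − 0)/2 = 14/2 = 7.
(Structurally: 2 ring(s) + 5 π bond(s) = 7.)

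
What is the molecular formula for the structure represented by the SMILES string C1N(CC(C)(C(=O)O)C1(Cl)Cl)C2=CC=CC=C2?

Heavy atoms from the SMILES: 12 C, 2 Cl, 1 N, 2 O.
Implicit hydrogens by atom environment:
  5 × C (aromatic): 1 H each → 5
  3 × C: no H
  2 × C: 2 H each → 4
  2 × Cl: no H
  1 × C: 3 H
  1 × C (aromatic): no H
  1 × N: no H
  1 × O: 1 H
  1 × O: no H
  Total hydrogens = 13.
Molecular formula: C12H13Cl2NO2

C12H13Cl2NO2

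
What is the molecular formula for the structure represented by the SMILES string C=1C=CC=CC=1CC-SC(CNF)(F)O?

Heavy atoms from the SMILES: 10 C, 2 F, 1 N, 1 O, 1 S.
Implicit hydrogens by atom environment:
  5 × C (aromatic): 1 H each → 5
  3 × C: 2 H each → 6
  2 × F: no H
  1 × C: no H
  1 × C (aromatic): no H
  1 × N: 1 H
  1 × O: 1 H
  1 × S: no H
  Total hydrogens = 13.
Molecular formula: C10H13F2NOS

C10H13F2NOS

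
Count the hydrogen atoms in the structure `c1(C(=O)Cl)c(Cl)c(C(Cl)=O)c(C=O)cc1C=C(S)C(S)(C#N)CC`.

Hydrogens are implicit in SMILES; fill each atom to its normal valence:
  5 × C (aromatic): no H
  5 × C: no H
  3 × Cl: no H
  3 × O: no H
  2 × C: 1 H each → 2
  2 × S: 1 H each → 2
  1 × C: 3 H
  1 × C: 2 H
  1 × C (aromatic): 1 H
  1 × N: no H
  Total hydrogens = 10.

10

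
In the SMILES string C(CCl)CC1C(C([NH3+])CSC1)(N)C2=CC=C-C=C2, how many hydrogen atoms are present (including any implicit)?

Hydrogens are implicit in SMILES; fill each atom to its normal valence:
  5 × C: 2 H each → 10
  5 × C (aromatic): 1 H each → 5
  2 × C: 1 H each → 2
  1 × C: no H
  1 × C (aromatic): no H
  1 × Cl: no H
  1 × N (charge +1): 3 H
  1 × N: 2 H
  1 × S: no H
  Total hydrogens = 22.

22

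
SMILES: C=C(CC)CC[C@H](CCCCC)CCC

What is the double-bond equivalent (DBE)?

1

Molecular formula from the SMILES: C15H30.
DoU = (2C + 2 + N − H − X)/2 = (2·15 + 2 + 0 − 30 − 0)/2 = 2/2 = 1.
(Structurally: 0 ring(s) + 1 π bond(s) = 1.)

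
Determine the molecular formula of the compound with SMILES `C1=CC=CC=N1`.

Heavy atoms from the SMILES: 5 C, 1 N.
Implicit hydrogens by atom environment:
  5 × C (aromatic): 1 H each → 5
  1 × N (aromatic): no H
  Total hydrogens = 5.
Molecular formula: C5H5N

C5H5N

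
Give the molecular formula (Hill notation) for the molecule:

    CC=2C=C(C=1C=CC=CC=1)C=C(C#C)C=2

Heavy atoms from the SMILES: 15 C.
Implicit hydrogens by atom environment:
  8 × C (aromatic): 1 H each → 8
  4 × C (aromatic): no H
  1 × C: 3 H
  1 × C: 1 H
  1 × C: no H
  Total hydrogens = 12.
Molecular formula: C15H12

C15H12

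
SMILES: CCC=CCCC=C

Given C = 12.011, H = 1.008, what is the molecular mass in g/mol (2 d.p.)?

110.20

Molecular formula: C8H14.
M = 8×12.011 + 14×1.008 = 110.20 g/mol.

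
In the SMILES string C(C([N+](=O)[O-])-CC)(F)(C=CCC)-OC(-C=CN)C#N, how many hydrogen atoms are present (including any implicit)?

18

Hydrogens are implicit in SMILES; fill each atom to its normal valence:
  6 × C: 1 H each → 6
  2 × C: 3 H each → 6
  2 × C: 2 H each → 4
  2 × C: no H
  2 × O: no H
  1 × F: no H
  1 × N: 2 H
  1 × N (charge +1): no H
  1 × N: no H
  1 × O (charge -1): no H
  Total hydrogens = 18.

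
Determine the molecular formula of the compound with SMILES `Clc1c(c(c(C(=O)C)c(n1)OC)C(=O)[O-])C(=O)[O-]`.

[C10H6ClNO6]2-

Heavy atoms from the SMILES: 10 C, 1 Cl, 1 N, 6 O.
Implicit hydrogens by atom environment:
  5 × C (aromatic): no H
  4 × O: no H
  3 × C: no H
  2 × C: 3 H each → 6
  2 × O (charge -1): no H
  1 × Cl: no H
  1 × N (aromatic): no H
  Total hydrogens = 6.
Net charge -2.
Molecular formula: [C10H6ClNO6]2-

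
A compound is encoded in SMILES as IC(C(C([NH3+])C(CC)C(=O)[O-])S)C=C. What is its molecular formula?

Heavy atoms from the SMILES: 9 C, 1 I, 1 N, 2 O, 1 S.
Implicit hydrogens by atom environment:
  5 × C: 1 H each → 5
  2 × C: 2 H each → 4
  1 × C: 3 H
  1 × C: no H
  1 × I: no H
  1 × N (charge +1): 3 H
  1 × O: no H
  1 × O (charge -1): no H
  1 × S: 1 H
  Total hydrogens = 16.
Molecular formula: C9H16INO2S

C9H16INO2S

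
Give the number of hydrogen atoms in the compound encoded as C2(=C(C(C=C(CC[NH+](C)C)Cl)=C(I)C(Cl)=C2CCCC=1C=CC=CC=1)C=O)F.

Hydrogens are implicit in SMILES; fill each atom to its normal valence:
  7 × C (aromatic): no H
  5 × C: 2 H each → 10
  5 × C (aromatic): 1 H each → 5
  2 × C: 3 H each → 6
  2 × C: 1 H each → 2
  2 × Cl: no H
  1 × C: no H
  1 × F: no H
  1 × I: no H
  1 × N (charge +1): 1 H
  1 × O: no H
  Total hydrogens = 24.

24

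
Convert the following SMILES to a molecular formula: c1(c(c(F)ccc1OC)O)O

Heavy atoms from the SMILES: 7 C, 1 F, 3 O.
Implicit hydrogens by atom environment:
  4 × C (aromatic): no H
  2 × C (aromatic): 1 H each → 2
  2 × O: 1 H each → 2
  1 × C: 3 H
  1 × F: no H
  1 × O: no H
  Total hydrogens = 7.
Molecular formula: C7H7FO3

C7H7FO3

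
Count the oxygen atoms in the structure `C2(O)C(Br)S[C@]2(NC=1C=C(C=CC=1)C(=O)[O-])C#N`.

3

The symbol for oxygen appears 3 times in the SMILES.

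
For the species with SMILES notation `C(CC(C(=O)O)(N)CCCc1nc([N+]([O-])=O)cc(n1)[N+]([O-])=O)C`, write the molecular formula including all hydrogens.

Heavy atoms from the SMILES: 12 C, 5 N, 6 O.
Implicit hydrogens by atom environment:
  5 × C: 2 H each → 10
  3 × C (aromatic): no H
  3 × O: no H
  2 × C: no H
  2 × N (aromatic): no H
  2 × N (charge +1): no H
  2 × O (charge -1): no H
  1 × C: 3 H
  1 × C (aromatic): 1 H
  1 × N: 2 H
  1 × O: 1 H
  Total hydrogens = 17.
Molecular formula: C12H17N5O6

C12H17N5O6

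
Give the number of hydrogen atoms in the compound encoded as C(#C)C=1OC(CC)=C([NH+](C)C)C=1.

Hydrogens are implicit in SMILES; fill each atom to its normal valence:
  3 × C: 3 H each → 9
  3 × C (aromatic): no H
  1 × C: 2 H
  1 × C (aromatic): 1 H
  1 × C: 1 H
  1 × C: no H
  1 × N (charge +1): 1 H
  1 × O (aromatic): no H
  Total hydrogens = 14.

14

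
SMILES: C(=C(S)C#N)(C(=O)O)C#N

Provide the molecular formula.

C5H2N2O2S

Heavy atoms from the SMILES: 5 C, 2 N, 2 O, 1 S.
Implicit hydrogens by atom environment:
  5 × C: no H
  2 × N: no H
  1 × O: 1 H
  1 × O: no H
  1 × S: 1 H
  Total hydrogens = 2.
Molecular formula: C5H2N2O2S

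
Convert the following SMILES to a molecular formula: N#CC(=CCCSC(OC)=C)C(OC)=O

C10H13NO3S

Heavy atoms from the SMILES: 10 C, 1 N, 3 O, 1 S.
Implicit hydrogens by atom environment:
  4 × C: no H
  3 × C: 2 H each → 6
  3 × O: no H
  2 × C: 3 H each → 6
  1 × C: 1 H
  1 × N: no H
  1 × S: no H
  Total hydrogens = 13.
Molecular formula: C10H13NO3S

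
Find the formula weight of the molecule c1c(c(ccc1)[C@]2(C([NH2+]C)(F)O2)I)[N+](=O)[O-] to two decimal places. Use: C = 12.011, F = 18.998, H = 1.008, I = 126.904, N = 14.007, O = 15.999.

339.08

Molecular formula: C9H9FIN2O3+.
M = 9×12.011 + 1×18.998 + 9×1.008 + 1×126.904 + 2×14.007 + 3×15.999 = 339.08 g/mol.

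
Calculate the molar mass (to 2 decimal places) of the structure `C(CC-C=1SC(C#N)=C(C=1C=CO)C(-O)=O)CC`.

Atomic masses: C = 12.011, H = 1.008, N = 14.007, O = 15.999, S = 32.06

265.33

Molecular formula: C13H15NO3S.
M = 13×12.011 + 15×1.008 + 1×14.007 + 3×15.999 + 1×32.06 = 265.33 g/mol.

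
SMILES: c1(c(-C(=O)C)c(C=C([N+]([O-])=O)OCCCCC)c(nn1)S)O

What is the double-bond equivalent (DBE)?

Molecular formula from the SMILES: C13H17N3O5S.
DoU = (2C + 2 + N − H − X)/2 = (2·13 + 2 + 3 − 17 − 0)/2 = 14/2 = 7.
(Structurally: 1 ring(s) + 6 π bond(s) = 7.)

7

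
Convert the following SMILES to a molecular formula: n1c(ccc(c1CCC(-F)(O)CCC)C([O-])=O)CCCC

Heavy atoms from the SMILES: 16 C, 1 F, 1 N, 3 O.
Implicit hydrogens by atom environment:
  7 × C: 2 H each → 14
  3 × C (aromatic): no H
  2 × C: 3 H each → 6
  2 × C (aromatic): 1 H each → 2
  2 × C: no H
  1 × F: no H
  1 × N (aromatic): no H
  1 × O: 1 H
  1 × O: no H
  1 × O (charge -1): no H
  Total hydrogens = 23.
Net charge -1.
Molecular formula: C16H23FNO3-

C16H23FNO3-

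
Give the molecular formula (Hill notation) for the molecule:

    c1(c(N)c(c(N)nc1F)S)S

C5H6FN3S2

Heavy atoms from the SMILES: 5 C, 1 F, 3 N, 2 S.
Implicit hydrogens by atom environment:
  5 × C (aromatic): no H
  2 × N: 2 H each → 4
  2 × S: 1 H each → 2
  1 × F: no H
  1 × N (aromatic): no H
  Total hydrogens = 6.
Molecular formula: C5H6FN3S2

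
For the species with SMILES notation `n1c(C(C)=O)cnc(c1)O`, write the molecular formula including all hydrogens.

C6H6N2O2

Heavy atoms from the SMILES: 6 C, 2 N, 2 O.
Implicit hydrogens by atom environment:
  2 × C (aromatic): 1 H each → 2
  2 × C (aromatic): no H
  2 × N (aromatic): no H
  1 × C: 3 H
  1 × C: no H
  1 × O: 1 H
  1 × O: no H
  Total hydrogens = 6.
Molecular formula: C6H6N2O2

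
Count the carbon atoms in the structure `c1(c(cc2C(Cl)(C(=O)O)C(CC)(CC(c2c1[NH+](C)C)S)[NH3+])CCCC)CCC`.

22

The symbol for carbon appears 22 times in the SMILES. Lowercase c denotes aromatic carbon and counts toward C.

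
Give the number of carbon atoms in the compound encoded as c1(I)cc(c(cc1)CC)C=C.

The symbol for carbon appears 10 times in the SMILES. Lowercase c denotes aromatic carbon and counts toward C.

10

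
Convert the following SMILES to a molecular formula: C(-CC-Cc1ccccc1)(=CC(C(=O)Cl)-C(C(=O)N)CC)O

Heavy atoms from the SMILES: 17 C, 1 Cl, 1 N, 3 O.
Implicit hydrogens by atom environment:
  5 × C (aromatic): 1 H each → 5
  4 × C: 2 H each → 8
  3 × C: 1 H each → 3
  3 × C: no H
  2 × O: no H
  1 × C: 3 H
  1 × C (aromatic): no H
  1 × Cl: no H
  1 × N: 2 H
  1 × O: 1 H
  Total hydrogens = 22.
Molecular formula: C17H22ClNO3

C17H22ClNO3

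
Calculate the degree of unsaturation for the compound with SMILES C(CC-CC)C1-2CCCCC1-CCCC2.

2

Molecular formula from the SMILES: C15H28.
DoU = (2C + 2 + N − H − X)/2 = (2·15 + 2 + 0 − 28 − 0)/2 = 4/2 = 2.
(Structurally: 2 ring(s) + 0 π bond(s) = 2.)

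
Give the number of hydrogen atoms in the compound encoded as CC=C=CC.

8

Hydrogens are implicit in SMILES; fill each atom to its normal valence:
  2 × C: 3 H each → 6
  2 × C: 1 H each → 2
  1 × C: no H
  Total hydrogens = 8.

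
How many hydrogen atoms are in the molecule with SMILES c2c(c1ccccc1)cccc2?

Hydrogens are implicit in SMILES; fill each atom to its normal valence:
  10 × C (aromatic): 1 H each → 10
  2 × C (aromatic): no H
  Total hydrogens = 10.

10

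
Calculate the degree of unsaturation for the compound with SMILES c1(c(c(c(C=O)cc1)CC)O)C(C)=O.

Molecular formula from the SMILES: C11H12O3.
DoU = (2C + 2 + N − H − X)/2 = (2·11 + 2 + 0 − 12 − 0)/2 = 12/2 = 6.
(Structurally: 1 ring(s) + 5 π bond(s) = 6.)

6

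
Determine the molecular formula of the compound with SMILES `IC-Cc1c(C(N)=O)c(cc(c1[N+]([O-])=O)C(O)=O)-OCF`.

Heavy atoms from the SMILES: 11 C, 1 F, 1 I, 2 N, 6 O.
Implicit hydrogens by atom environment:
  5 × C (aromatic): no H
  4 × O: no H
  3 × C: 2 H each → 6
  2 × C: no H
  1 × C (aromatic): 1 H
  1 × F: no H
  1 × I: no H
  1 × N: 2 H
  1 × N (charge +1): no H
  1 × O: 1 H
  1 × O (charge -1): no H
  Total hydrogens = 10.
Molecular formula: C11H10FIN2O6

C11H10FIN2O6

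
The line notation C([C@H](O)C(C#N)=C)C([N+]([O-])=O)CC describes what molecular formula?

C8H12N2O3

Heavy atoms from the SMILES: 8 C, 2 N, 3 O.
Implicit hydrogens by atom environment:
  3 × C: 2 H each → 6
  2 × C: 1 H each → 2
  2 × C: no H
  1 × C: 3 H
  1 × N (charge +1): no H
  1 × N: no H
  1 × O: 1 H
  1 × O: no H
  1 × O (charge -1): no H
  Total hydrogens = 12.
Molecular formula: C8H12N2O3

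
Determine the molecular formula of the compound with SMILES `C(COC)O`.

C3H8O2

Heavy atoms from the SMILES: 3 C, 2 O.
Implicit hydrogens by atom environment:
  2 × C: 2 H each → 4
  1 × C: 3 H
  1 × O: 1 H
  1 × O: no H
  Total hydrogens = 8.
Molecular formula: C3H8O2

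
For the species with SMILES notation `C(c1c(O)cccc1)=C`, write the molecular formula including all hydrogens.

Heavy atoms from the SMILES: 8 C, 1 O.
Implicit hydrogens by atom environment:
  4 × C (aromatic): 1 H each → 4
  2 × C (aromatic): no H
  1 × C: 2 H
  1 × C: 1 H
  1 × O: 1 H
  Total hydrogens = 8.
Molecular formula: C8H8O

C8H8O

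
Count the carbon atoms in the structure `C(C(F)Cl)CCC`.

5

The symbol for carbon appears 5 times in the SMILES. (Cl is a single chlorine, not C + l.)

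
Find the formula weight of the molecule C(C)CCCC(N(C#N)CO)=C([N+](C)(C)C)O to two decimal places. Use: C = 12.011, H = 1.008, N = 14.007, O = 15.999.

Molecular formula: C12H24N3O2+.
M = 12×12.011 + 24×1.008 + 3×14.007 + 2×15.999 = 242.34 g/mol.

242.34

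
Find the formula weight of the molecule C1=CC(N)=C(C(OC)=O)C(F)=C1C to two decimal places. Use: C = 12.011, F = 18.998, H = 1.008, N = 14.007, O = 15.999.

Molecular formula: C9H10FNO2.
M = 9×12.011 + 1×18.998 + 10×1.008 + 1×14.007 + 2×15.999 = 183.18 g/mol.

183.18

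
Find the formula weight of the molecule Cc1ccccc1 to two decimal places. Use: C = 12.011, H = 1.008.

92.14

Molecular formula: C7H8.
M = 7×12.011 + 8×1.008 = 92.14 g/mol.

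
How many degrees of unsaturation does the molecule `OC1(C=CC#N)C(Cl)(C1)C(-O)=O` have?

5

Molecular formula from the SMILES: C7H6ClNO3.
DoU = (2C + 2 + N − H − X)/2 = (2·7 + 2 + 1 − 6 − 1)/2 = 10/2 = 5.
(Structurally: 1 ring(s) + 4 π bond(s) = 5.)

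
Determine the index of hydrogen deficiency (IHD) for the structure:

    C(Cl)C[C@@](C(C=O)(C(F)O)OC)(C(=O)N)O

Molecular formula from the SMILES: C8H13ClFNO5.
DoU = (2C + 2 + N − H − X)/2 = (2·8 + 2 + 1 − 13 − 2)/2 = 4/2 = 2.
(Structurally: 0 ring(s) + 2 π bond(s) = 2.)

2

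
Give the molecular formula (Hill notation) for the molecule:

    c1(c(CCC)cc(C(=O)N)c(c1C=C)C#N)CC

Heavy atoms from the SMILES: 15 C, 2 N, 1 O.
Implicit hydrogens by atom environment:
  5 × C (aromatic): no H
  4 × C: 2 H each → 8
  2 × C: 3 H each → 6
  2 × C: no H
  1 × C (aromatic): 1 H
  1 × C: 1 H
  1 × N: 2 H
  1 × N: no H
  1 × O: no H
  Total hydrogens = 18.
Molecular formula: C15H18N2O

C15H18N2O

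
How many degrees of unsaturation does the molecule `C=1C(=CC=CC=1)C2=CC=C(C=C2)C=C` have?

9

Molecular formula from the SMILES: C14H12.
DoU = (2C + 2 + N − H − X)/2 = (2·14 + 2 + 0 − 12 − 0)/2 = 18/2 = 9.
(Structurally: 2 ring(s) + 7 π bond(s) = 9.)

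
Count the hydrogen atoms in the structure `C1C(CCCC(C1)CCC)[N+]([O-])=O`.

Hydrogens are implicit in SMILES; fill each atom to its normal valence:
  7 × C: 2 H each → 14
  2 × C: 1 H each → 2
  1 × C: 3 H
  1 × N (charge +1): no H
  1 × O: no H
  1 × O (charge -1): no H
  Total hydrogens = 19.

19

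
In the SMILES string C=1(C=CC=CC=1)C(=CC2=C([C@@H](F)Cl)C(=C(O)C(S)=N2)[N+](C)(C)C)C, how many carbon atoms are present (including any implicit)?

The symbol for carbon appears 18 times in the SMILES. (Cl is a single chlorine, not C + l.)

18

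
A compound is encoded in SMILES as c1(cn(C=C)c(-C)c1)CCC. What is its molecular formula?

Heavy atoms from the SMILES: 10 C, 1 N.
Implicit hydrogens by atom environment:
  3 × C: 2 H each → 6
  2 × C: 3 H each → 6
  2 × C (aromatic): 1 H each → 2
  2 × C (aromatic): no H
  1 × C: 1 H
  1 × N (aromatic): no H
  Total hydrogens = 15.
Molecular formula: C10H15N

C10H15N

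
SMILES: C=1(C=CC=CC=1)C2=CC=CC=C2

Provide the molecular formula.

Heavy atoms from the SMILES: 12 C.
Implicit hydrogens by atom environment:
  10 × C (aromatic): 1 H each → 10
  2 × C (aromatic): no H
  Total hydrogens = 10.
Molecular formula: C12H10

C12H10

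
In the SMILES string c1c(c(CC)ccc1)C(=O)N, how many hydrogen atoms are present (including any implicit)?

11

Hydrogens are implicit in SMILES; fill each atom to its normal valence:
  4 × C (aromatic): 1 H each → 4
  2 × C (aromatic): no H
  1 × C: 3 H
  1 × C: 2 H
  1 × C: no H
  1 × N: 2 H
  1 × O: no H
  Total hydrogens = 11.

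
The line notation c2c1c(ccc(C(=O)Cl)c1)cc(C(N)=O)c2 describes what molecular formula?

C12H8ClNO2

Heavy atoms from the SMILES: 12 C, 1 Cl, 1 N, 2 O.
Implicit hydrogens by atom environment:
  6 × C (aromatic): 1 H each → 6
  4 × C (aromatic): no H
  2 × C: no H
  2 × O: no H
  1 × Cl: no H
  1 × N: 2 H
  Total hydrogens = 8.
Molecular formula: C12H8ClNO2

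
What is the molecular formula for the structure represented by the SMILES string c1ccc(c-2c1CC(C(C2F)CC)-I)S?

C12H14FIS

Heavy atoms from the SMILES: 12 C, 1 F, 1 I, 1 S.
Implicit hydrogens by atom environment:
  3 × C (aromatic): 1 H each → 3
  3 × C: 1 H each → 3
  3 × C (aromatic): no H
  2 × C: 2 H each → 4
  1 × C: 3 H
  1 × F: no H
  1 × I: no H
  1 × S: 1 H
  Total hydrogens = 14.
Molecular formula: C12H14FIS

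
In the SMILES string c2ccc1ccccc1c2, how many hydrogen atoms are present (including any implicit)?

8

Hydrogens are implicit in SMILES; fill each atom to its normal valence:
  8 × C (aromatic): 1 H each → 8
  2 × C (aromatic): no H
  Total hydrogens = 8.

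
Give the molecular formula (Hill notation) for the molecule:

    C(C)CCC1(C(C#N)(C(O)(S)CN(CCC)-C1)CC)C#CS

Heavy atoms from the SMILES: 17 C, 2 N, 1 O, 2 S.
Implicit hydrogens by atom environment:
  8 × C: 2 H each → 16
  6 × C: no H
  3 × C: 3 H each → 9
  2 × N: no H
  2 × S: 1 H each → 2
  1 × O: 1 H
  Total hydrogens = 28.
Molecular formula: C17H28N2OS2

C17H28N2OS2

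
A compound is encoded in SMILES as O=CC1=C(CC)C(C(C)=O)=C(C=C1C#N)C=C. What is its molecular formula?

C14H13NO2

Heavy atoms from the SMILES: 14 C, 1 N, 2 O.
Implicit hydrogens by atom environment:
  5 × C (aromatic): no H
  2 × C: 3 H each → 6
  2 × C: 2 H each → 4
  2 × C: 1 H each → 2
  2 × C: no H
  2 × O: no H
  1 × C (aromatic): 1 H
  1 × N: no H
  Total hydrogens = 13.
Molecular formula: C14H13NO2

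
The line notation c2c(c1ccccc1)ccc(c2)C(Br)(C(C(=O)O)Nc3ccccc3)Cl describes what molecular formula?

C21H17BrClNO2

Heavy atoms from the SMILES: 1 Br, 21 C, 1 Cl, 1 N, 2 O.
Implicit hydrogens by atom environment:
  14 × C (aromatic): 1 H each → 14
  4 × C (aromatic): no H
  2 × C: no H
  1 × Br: no H
  1 × C: 1 H
  1 × Cl: no H
  1 × N: 1 H
  1 × O: 1 H
  1 × O: no H
  Total hydrogens = 17.
Molecular formula: C21H17BrClNO2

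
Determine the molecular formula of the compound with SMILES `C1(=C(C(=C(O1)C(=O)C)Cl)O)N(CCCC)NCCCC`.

C14H23ClN2O3

Heavy atoms from the SMILES: 14 C, 1 Cl, 2 N, 3 O.
Implicit hydrogens by atom environment:
  6 × C: 2 H each → 12
  4 × C (aromatic): no H
  3 × C: 3 H each → 9
  1 × C: no H
  1 × Cl: no H
  1 × N: 1 H
  1 × N: no H
  1 × O: 1 H
  1 × O (aromatic): no H
  1 × O: no H
  Total hydrogens = 23.
Molecular formula: C14H23ClN2O3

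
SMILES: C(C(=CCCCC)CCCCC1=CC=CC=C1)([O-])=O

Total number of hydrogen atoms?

23

Hydrogens are implicit in SMILES; fill each atom to its normal valence:
  7 × C: 2 H each → 14
  5 × C (aromatic): 1 H each → 5
  2 × C: no H
  1 × C: 3 H
  1 × C: 1 H
  1 × C (aromatic): no H
  1 × O: no H
  1 × O (charge -1): no H
  Total hydrogens = 23.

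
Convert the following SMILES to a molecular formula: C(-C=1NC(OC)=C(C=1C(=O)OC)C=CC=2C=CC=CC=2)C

C17H19NO3

Heavy atoms from the SMILES: 17 C, 1 N, 3 O.
Implicit hydrogens by atom environment:
  5 × C (aromatic): 1 H each → 5
  5 × C (aromatic): no H
  3 × C: 3 H each → 9
  3 × O: no H
  2 × C: 1 H each → 2
  1 × C: 2 H
  1 × C: no H
  1 × N (aromatic): 1 H
  Total hydrogens = 19.
Molecular formula: C17H19NO3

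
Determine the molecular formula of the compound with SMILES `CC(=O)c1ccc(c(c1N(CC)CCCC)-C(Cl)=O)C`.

C16H22ClNO2

Heavy atoms from the SMILES: 16 C, 1 Cl, 1 N, 2 O.
Implicit hydrogens by atom environment:
  4 × C: 3 H each → 12
  4 × C: 2 H each → 8
  4 × C (aromatic): no H
  2 × C (aromatic): 1 H each → 2
  2 × C: no H
  2 × O: no H
  1 × Cl: no H
  1 × N: no H
  Total hydrogens = 22.
Molecular formula: C16H22ClNO2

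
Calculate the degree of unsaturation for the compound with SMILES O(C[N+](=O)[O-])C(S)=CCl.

Molecular formula from the SMILES: C3H4ClNO3S.
DoU = (2C + 2 + N − H − X)/2 = (2·3 + 2 + 1 − 4 − 1)/2 = 4/2 = 2.
(Structurally: 0 ring(s) + 2 π bond(s) = 2.)

2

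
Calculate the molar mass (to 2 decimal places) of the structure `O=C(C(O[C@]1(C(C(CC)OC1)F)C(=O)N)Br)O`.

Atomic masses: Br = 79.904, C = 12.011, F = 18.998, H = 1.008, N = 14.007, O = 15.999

314.11

Molecular formula: C9H13BrFNO5.
M = 1×79.904 + 9×12.011 + 1×18.998 + 13×1.008 + 1×14.007 + 5×15.999 = 314.11 g/mol.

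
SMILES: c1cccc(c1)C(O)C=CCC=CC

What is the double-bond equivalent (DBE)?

6

Molecular formula from the SMILES: C13H16O.
DoU = (2C + 2 + N − H − X)/2 = (2·13 + 2 + 0 − 16 − 0)/2 = 12/2 = 6.
(Structurally: 1 ring(s) + 5 π bond(s) = 6.)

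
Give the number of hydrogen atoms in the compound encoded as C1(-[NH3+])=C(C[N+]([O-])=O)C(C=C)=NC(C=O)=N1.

9

Hydrogens are implicit in SMILES; fill each atom to its normal valence:
  4 × C (aromatic): no H
  2 × C: 2 H each → 4
  2 × C: 1 H each → 2
  2 × N (aromatic): no H
  2 × O: no H
  1 × N (charge +1): 3 H
  1 × N (charge +1): no H
  1 × O (charge -1): no H
  Total hydrogens = 9.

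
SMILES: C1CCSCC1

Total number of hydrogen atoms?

Hydrogens are implicit in SMILES; fill each atom to its normal valence:
  5 × C: 2 H each → 10
  1 × S: no H
  Total hydrogens = 10.

10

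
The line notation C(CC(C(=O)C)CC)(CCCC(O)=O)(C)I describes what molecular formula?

Heavy atoms from the SMILES: 12 C, 1 I, 3 O.
Implicit hydrogens by atom environment:
  5 × C: 2 H each → 10
  3 × C: 3 H each → 9
  3 × C: no H
  2 × O: no H
  1 × C: 1 H
  1 × I: no H
  1 × O: 1 H
  Total hydrogens = 21.
Molecular formula: C12H21IO3

C12H21IO3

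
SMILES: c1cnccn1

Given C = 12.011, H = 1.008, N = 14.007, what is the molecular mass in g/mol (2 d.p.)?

Molecular formula: C4H4N2.
M = 4×12.011 + 4×1.008 + 2×14.007 = 80.09 g/mol.

80.09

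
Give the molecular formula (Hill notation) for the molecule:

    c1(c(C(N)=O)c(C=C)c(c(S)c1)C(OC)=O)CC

Heavy atoms from the SMILES: 13 C, 1 N, 3 O, 1 S.
Implicit hydrogens by atom environment:
  5 × C (aromatic): no H
  3 × O: no H
  2 × C: 3 H each → 6
  2 × C: 2 H each → 4
  2 × C: no H
  1 × C (aromatic): 1 H
  1 × C: 1 H
  1 × N: 2 H
  1 × S: 1 H
  Total hydrogens = 15.
Molecular formula: C13H15NO3S

C13H15NO3S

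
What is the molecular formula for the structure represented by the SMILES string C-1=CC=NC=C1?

Heavy atoms from the SMILES: 5 C, 1 N.
Implicit hydrogens by atom environment:
  5 × C (aromatic): 1 H each → 5
  1 × N (aromatic): no H
  Total hydrogens = 5.
Molecular formula: C5H5N

C5H5N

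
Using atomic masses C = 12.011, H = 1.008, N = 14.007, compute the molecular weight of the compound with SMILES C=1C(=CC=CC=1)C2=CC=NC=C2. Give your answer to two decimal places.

155.20

Molecular formula: C11H9N.
M = 11×12.011 + 9×1.008 + 1×14.007 = 155.20 g/mol.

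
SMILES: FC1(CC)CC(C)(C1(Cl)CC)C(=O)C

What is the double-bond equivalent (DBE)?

Molecular formula from the SMILES: C11H18ClFO.
DoU = (2C + 2 + N − H − X)/2 = (2·11 + 2 + 0 − 18 − 2)/2 = 4/2 = 2.
(Structurally: 1 ring(s) + 1 π bond(s) = 2.)

2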